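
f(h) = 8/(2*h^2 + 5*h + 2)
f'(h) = 8*(-4*h - 5)/(2*h^2 + 5*h + 2)^2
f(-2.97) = 1.67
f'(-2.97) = 2.40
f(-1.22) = -7.12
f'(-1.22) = -0.76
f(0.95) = 0.94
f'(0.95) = -0.96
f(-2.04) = 64.94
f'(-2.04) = 1665.54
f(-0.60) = -28.57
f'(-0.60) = -265.31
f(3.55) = 0.18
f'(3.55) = -0.08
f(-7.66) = 0.10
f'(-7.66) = 0.03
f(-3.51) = 0.88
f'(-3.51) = 0.88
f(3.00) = 0.23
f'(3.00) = -0.11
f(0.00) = 4.00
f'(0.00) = -10.00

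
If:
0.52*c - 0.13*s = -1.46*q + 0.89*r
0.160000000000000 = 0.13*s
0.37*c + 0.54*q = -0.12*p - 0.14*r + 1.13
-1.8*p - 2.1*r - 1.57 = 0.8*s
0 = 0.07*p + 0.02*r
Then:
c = 9.97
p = 0.46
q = -4.42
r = -1.61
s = 1.23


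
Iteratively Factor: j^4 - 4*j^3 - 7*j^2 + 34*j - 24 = (j - 2)*(j^3 - 2*j^2 - 11*j + 12) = (j - 2)*(j + 3)*(j^2 - 5*j + 4) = (j - 4)*(j - 2)*(j + 3)*(j - 1)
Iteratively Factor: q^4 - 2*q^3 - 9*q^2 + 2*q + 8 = (q - 1)*(q^3 - q^2 - 10*q - 8) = (q - 4)*(q - 1)*(q^2 + 3*q + 2) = (q - 4)*(q - 1)*(q + 1)*(q + 2)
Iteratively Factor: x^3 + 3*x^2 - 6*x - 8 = (x + 1)*(x^2 + 2*x - 8) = (x + 1)*(x + 4)*(x - 2)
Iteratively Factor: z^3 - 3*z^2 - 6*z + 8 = (z - 4)*(z^2 + z - 2) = (z - 4)*(z + 2)*(z - 1)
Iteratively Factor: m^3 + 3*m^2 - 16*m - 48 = (m + 4)*(m^2 - m - 12) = (m + 3)*(m + 4)*(m - 4)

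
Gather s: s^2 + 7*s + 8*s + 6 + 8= s^2 + 15*s + 14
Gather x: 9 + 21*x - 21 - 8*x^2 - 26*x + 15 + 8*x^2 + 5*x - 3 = 0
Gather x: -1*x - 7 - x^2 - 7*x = -x^2 - 8*x - 7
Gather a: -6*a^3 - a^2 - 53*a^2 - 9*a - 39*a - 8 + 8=-6*a^3 - 54*a^2 - 48*a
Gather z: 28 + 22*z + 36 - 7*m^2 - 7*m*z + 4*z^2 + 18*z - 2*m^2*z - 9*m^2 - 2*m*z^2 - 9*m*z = -16*m^2 + z^2*(4 - 2*m) + z*(-2*m^2 - 16*m + 40) + 64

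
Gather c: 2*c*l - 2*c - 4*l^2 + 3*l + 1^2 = c*(2*l - 2) - 4*l^2 + 3*l + 1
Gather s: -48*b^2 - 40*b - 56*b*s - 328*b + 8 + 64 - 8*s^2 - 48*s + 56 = -48*b^2 - 368*b - 8*s^2 + s*(-56*b - 48) + 128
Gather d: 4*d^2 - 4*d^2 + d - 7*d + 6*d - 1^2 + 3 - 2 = 0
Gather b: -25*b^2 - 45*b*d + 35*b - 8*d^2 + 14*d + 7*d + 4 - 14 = -25*b^2 + b*(35 - 45*d) - 8*d^2 + 21*d - 10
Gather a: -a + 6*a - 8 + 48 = 5*a + 40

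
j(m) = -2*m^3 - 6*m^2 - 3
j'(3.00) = -90.00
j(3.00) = -111.00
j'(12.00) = -1008.00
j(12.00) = -4323.00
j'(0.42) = -6.10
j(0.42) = -4.21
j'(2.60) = -71.76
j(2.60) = -78.71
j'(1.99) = -47.64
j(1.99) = -42.52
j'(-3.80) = -41.04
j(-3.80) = 20.10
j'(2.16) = -53.91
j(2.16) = -51.15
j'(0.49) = -7.32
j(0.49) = -4.68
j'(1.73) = -38.72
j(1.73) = -31.31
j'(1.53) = -32.41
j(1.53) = -24.21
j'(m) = -6*m^2 - 12*m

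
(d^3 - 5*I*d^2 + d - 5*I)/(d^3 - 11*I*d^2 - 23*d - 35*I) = (d - I)/(d - 7*I)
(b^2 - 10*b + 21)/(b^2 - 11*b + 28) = (b - 3)/(b - 4)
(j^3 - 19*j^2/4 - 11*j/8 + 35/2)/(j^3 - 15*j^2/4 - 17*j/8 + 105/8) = (j - 4)/(j - 3)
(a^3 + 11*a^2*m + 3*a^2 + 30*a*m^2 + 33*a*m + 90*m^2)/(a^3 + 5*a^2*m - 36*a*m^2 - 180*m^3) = (a + 3)/(a - 6*m)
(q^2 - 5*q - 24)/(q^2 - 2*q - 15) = (q - 8)/(q - 5)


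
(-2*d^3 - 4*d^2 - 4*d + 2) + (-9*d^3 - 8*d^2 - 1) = -11*d^3 - 12*d^2 - 4*d + 1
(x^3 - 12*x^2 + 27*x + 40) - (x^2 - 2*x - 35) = x^3 - 13*x^2 + 29*x + 75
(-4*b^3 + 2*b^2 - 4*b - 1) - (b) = -4*b^3 + 2*b^2 - 5*b - 1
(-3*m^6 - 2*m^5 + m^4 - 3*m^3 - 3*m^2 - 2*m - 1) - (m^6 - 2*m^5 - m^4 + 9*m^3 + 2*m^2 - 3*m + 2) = -4*m^6 + 2*m^4 - 12*m^3 - 5*m^2 + m - 3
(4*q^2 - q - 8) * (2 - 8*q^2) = -32*q^4 + 8*q^3 + 72*q^2 - 2*q - 16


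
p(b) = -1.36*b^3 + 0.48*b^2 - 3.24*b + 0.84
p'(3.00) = -37.08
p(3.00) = -41.28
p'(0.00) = -3.24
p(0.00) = 0.84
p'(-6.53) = -183.48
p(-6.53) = 421.15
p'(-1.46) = -13.34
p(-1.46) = 10.83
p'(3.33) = -45.29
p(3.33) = -54.85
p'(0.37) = -3.44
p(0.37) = -0.36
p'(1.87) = -15.71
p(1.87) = -12.43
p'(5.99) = -143.88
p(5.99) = -293.64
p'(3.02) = -37.55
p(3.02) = -42.03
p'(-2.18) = -24.72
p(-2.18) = 24.27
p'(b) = -4.08*b^2 + 0.96*b - 3.24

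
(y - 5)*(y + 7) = y^2 + 2*y - 35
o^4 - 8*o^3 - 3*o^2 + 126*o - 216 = (o - 6)*(o - 3)^2*(o + 4)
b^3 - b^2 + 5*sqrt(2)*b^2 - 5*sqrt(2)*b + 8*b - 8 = (b - 1)*(b + sqrt(2))*(b + 4*sqrt(2))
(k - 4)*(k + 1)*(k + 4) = k^3 + k^2 - 16*k - 16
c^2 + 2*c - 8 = (c - 2)*(c + 4)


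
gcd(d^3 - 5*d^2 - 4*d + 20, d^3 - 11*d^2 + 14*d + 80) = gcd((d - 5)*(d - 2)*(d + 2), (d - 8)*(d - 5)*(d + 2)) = d^2 - 3*d - 10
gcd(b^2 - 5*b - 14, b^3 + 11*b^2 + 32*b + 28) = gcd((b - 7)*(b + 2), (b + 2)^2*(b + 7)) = b + 2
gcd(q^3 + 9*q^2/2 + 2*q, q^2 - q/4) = q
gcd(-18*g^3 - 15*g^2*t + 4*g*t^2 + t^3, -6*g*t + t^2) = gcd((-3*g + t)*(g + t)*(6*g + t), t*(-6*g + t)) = 1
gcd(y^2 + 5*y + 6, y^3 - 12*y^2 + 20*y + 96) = y + 2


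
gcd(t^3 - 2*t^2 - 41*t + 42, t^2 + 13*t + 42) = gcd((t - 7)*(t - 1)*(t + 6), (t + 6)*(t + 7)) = t + 6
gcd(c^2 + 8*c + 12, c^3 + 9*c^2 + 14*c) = c + 2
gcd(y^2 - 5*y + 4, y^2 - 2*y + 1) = y - 1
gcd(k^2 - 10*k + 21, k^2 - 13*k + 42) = k - 7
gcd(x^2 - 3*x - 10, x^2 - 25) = x - 5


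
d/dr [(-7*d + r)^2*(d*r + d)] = d*(7*d - r)*(7*d - 3*r - 2)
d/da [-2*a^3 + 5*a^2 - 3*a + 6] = -6*a^2 + 10*a - 3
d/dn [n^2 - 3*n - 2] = 2*n - 3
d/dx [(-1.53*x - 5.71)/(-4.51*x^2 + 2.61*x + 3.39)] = (-6.9003*x^2 - 51.5042*x + 9.7164)/(20.3401*x^4 - 23.5422*x^3 - 23.7657*x^2 + 17.6958*x + 11.4921)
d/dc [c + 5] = 1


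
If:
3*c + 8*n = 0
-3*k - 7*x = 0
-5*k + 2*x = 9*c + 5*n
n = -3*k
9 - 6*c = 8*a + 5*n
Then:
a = 9/8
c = 0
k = 0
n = 0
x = 0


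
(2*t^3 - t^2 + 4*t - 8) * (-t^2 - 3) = -2*t^5 + t^4 - 10*t^3 + 11*t^2 - 12*t + 24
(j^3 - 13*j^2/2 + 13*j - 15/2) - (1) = j^3 - 13*j^2/2 + 13*j - 17/2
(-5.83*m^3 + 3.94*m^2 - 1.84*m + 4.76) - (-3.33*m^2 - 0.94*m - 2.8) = -5.83*m^3 + 7.27*m^2 - 0.9*m + 7.56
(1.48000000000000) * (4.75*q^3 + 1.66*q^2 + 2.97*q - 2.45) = 7.03*q^3 + 2.4568*q^2 + 4.3956*q - 3.626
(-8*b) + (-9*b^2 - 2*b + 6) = -9*b^2 - 10*b + 6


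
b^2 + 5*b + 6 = (b + 2)*(b + 3)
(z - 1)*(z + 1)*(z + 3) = z^3 + 3*z^2 - z - 3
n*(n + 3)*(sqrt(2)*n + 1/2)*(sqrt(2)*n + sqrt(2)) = 2*n^4 + sqrt(2)*n^3/2 + 8*n^3 + 2*sqrt(2)*n^2 + 6*n^2 + 3*sqrt(2)*n/2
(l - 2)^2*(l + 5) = l^3 + l^2 - 16*l + 20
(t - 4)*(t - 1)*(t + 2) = t^3 - 3*t^2 - 6*t + 8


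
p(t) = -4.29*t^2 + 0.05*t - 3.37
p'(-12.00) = 103.01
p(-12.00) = -621.73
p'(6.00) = -51.43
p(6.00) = -157.51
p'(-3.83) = 32.91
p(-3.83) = -66.49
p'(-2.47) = 21.24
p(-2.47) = -29.67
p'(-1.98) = 17.04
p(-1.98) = -20.29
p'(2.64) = -22.60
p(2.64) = -33.14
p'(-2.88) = 24.76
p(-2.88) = -39.10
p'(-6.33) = 54.36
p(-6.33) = -175.58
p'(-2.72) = 23.39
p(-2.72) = -35.25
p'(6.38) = -54.69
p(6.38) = -177.67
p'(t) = 0.05 - 8.58*t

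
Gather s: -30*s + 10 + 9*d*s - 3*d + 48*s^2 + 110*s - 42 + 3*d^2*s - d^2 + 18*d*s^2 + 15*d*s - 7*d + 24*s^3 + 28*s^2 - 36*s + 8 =-d^2 - 10*d + 24*s^3 + s^2*(18*d + 76) + s*(3*d^2 + 24*d + 44) - 24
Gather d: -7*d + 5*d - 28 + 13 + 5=-2*d - 10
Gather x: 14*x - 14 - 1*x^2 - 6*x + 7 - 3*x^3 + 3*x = -3*x^3 - x^2 + 11*x - 7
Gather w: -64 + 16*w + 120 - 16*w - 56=0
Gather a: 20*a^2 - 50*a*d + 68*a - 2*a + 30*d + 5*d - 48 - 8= 20*a^2 + a*(66 - 50*d) + 35*d - 56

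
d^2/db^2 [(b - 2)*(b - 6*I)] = 2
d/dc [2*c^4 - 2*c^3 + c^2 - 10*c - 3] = 8*c^3 - 6*c^2 + 2*c - 10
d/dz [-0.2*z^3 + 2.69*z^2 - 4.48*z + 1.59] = -0.6*z^2 + 5.38*z - 4.48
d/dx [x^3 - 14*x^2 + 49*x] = 3*x^2 - 28*x + 49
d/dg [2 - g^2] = -2*g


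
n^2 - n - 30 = (n - 6)*(n + 5)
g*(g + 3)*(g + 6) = g^3 + 9*g^2 + 18*g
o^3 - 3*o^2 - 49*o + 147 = (o - 7)*(o - 3)*(o + 7)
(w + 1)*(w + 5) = w^2 + 6*w + 5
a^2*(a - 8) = a^3 - 8*a^2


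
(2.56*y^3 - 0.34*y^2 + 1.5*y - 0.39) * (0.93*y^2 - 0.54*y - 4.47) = 2.3808*y^5 - 1.6986*y^4 - 9.8646*y^3 + 0.3471*y^2 - 6.4944*y + 1.7433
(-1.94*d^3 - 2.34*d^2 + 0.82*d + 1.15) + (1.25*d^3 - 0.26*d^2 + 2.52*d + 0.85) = -0.69*d^3 - 2.6*d^2 + 3.34*d + 2.0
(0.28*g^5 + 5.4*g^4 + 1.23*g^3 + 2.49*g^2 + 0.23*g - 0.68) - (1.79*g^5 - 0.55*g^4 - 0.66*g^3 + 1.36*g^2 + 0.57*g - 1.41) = -1.51*g^5 + 5.95*g^4 + 1.89*g^3 + 1.13*g^2 - 0.34*g + 0.73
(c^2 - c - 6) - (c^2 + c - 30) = 24 - 2*c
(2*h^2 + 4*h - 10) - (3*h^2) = -h^2 + 4*h - 10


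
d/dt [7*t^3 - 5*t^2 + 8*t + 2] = 21*t^2 - 10*t + 8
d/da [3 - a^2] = -2*a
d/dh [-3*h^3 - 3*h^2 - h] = -9*h^2 - 6*h - 1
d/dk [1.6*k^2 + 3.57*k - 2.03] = 3.2*k + 3.57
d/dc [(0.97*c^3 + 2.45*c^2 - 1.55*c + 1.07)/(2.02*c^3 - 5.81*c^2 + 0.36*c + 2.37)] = (-10.5847*c^4 + 6.9604*c^3 - 7.711*c^2 + 24.0464*c - 4.0587)/(4.0804*c^6 - 23.4724*c^5 + 35.2105*c^4 + 5.3916*c^3 - 27.4098*c^2 + 1.7064*c + 5.6169)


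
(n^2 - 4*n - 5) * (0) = 0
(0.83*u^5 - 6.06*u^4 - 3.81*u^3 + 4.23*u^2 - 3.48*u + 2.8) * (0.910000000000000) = 0.7553*u^5 - 5.5146*u^4 - 3.4671*u^3 + 3.8493*u^2 - 3.1668*u + 2.548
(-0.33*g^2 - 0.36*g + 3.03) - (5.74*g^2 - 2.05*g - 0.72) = -6.07*g^2 + 1.69*g + 3.75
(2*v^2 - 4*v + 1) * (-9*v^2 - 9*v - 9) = -18*v^4 + 18*v^3 + 9*v^2 + 27*v - 9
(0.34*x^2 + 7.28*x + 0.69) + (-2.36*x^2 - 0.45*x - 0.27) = -2.02*x^2 + 6.83*x + 0.42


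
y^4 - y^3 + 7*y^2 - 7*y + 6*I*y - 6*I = (y - 1)*(y - 3*I)*(y + I)*(y + 2*I)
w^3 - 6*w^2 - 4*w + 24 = (w - 6)*(w - 2)*(w + 2)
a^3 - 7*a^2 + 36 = (a - 6)*(a - 3)*(a + 2)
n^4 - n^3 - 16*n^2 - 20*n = n*(n - 5)*(n + 2)^2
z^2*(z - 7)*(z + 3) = z^4 - 4*z^3 - 21*z^2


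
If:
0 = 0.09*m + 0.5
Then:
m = -5.56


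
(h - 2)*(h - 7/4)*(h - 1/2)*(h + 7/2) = h^4 - 3*h^3/4 - 19*h^2/2 + 273*h/16 - 49/8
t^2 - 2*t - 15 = (t - 5)*(t + 3)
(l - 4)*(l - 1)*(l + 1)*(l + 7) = l^4 + 3*l^3 - 29*l^2 - 3*l + 28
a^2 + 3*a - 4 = (a - 1)*(a + 4)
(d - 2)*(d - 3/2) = d^2 - 7*d/2 + 3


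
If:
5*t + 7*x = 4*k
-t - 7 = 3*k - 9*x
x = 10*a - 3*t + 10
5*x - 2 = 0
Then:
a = -621/475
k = -71/95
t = -22/19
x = 2/5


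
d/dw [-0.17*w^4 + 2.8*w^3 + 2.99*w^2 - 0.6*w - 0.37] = -0.68*w^3 + 8.4*w^2 + 5.98*w - 0.6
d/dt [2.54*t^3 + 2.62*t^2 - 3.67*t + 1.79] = 7.62*t^2 + 5.24*t - 3.67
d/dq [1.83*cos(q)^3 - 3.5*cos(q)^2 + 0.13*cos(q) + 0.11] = (-5.49*cos(q)^2 + 7.0*cos(q) - 0.13)*sin(q)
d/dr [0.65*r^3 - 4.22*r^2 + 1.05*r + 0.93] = 1.95*r^2 - 8.44*r + 1.05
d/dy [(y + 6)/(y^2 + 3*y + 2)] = (y^2 + 3*y - (y + 6)*(2*y + 3) + 2)/(y^2 + 3*y + 2)^2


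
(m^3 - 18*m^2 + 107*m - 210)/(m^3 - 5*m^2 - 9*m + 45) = (m^2 - 13*m + 42)/(m^2 - 9)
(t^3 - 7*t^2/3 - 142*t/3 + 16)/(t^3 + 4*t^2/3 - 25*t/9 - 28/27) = 9*(3*t^3 - 7*t^2 - 142*t + 48)/(27*t^3 + 36*t^2 - 75*t - 28)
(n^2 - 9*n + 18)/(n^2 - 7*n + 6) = (n - 3)/(n - 1)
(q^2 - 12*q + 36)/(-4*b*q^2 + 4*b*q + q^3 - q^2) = (-q^2 + 12*q - 36)/(q*(4*b*q - 4*b - q^2 + q))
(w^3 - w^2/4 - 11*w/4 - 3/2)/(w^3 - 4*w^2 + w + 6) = (w + 3/4)/(w - 3)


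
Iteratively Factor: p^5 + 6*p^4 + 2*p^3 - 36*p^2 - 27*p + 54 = (p - 1)*(p^4 + 7*p^3 + 9*p^2 - 27*p - 54) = (p - 2)*(p - 1)*(p^3 + 9*p^2 + 27*p + 27) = (p - 2)*(p - 1)*(p + 3)*(p^2 + 6*p + 9) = (p - 2)*(p - 1)*(p + 3)^2*(p + 3)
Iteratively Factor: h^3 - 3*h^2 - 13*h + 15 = (h + 3)*(h^2 - 6*h + 5) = (h - 5)*(h + 3)*(h - 1)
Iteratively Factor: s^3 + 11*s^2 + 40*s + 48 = (s + 4)*(s^2 + 7*s + 12) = (s + 3)*(s + 4)*(s + 4)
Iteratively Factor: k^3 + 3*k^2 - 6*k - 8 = (k + 4)*(k^2 - k - 2) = (k + 1)*(k + 4)*(k - 2)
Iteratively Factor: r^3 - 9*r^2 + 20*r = (r - 5)*(r^2 - 4*r) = (r - 5)*(r - 4)*(r)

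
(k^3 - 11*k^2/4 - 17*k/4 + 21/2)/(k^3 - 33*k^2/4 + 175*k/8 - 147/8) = 2*(k + 2)/(2*k - 7)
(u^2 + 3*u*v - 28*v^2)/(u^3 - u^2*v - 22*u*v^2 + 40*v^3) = (u + 7*v)/(u^2 + 3*u*v - 10*v^2)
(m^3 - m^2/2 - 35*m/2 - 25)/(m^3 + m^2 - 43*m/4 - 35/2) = 2*(m - 5)/(2*m - 7)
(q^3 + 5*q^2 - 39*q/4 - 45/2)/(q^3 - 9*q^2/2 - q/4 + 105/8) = 2*(q + 6)/(2*q - 7)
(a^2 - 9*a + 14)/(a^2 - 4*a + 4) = (a - 7)/(a - 2)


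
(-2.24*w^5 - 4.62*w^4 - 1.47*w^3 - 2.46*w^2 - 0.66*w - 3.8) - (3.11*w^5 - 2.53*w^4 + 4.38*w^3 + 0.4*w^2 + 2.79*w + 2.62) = -5.35*w^5 - 2.09*w^4 - 5.85*w^3 - 2.86*w^2 - 3.45*w - 6.42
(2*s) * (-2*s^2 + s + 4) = -4*s^3 + 2*s^2 + 8*s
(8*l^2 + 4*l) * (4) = 32*l^2 + 16*l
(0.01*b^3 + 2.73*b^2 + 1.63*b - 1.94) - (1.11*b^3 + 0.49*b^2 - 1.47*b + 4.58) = -1.1*b^3 + 2.24*b^2 + 3.1*b - 6.52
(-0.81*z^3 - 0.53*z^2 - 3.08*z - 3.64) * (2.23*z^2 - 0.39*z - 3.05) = -1.8063*z^5 - 0.866*z^4 - 4.1912*z^3 - 5.2995*z^2 + 10.8136*z + 11.102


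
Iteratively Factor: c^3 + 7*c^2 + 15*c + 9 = (c + 1)*(c^2 + 6*c + 9) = (c + 1)*(c + 3)*(c + 3)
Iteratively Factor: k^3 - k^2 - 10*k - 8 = (k - 4)*(k^2 + 3*k + 2) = (k - 4)*(k + 1)*(k + 2)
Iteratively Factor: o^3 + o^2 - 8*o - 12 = (o + 2)*(o^2 - o - 6) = (o - 3)*(o + 2)*(o + 2)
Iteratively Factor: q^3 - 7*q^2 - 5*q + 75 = (q + 3)*(q^2 - 10*q + 25) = (q - 5)*(q + 3)*(q - 5)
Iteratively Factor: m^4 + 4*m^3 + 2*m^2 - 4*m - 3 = (m + 1)*(m^3 + 3*m^2 - m - 3) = (m + 1)^2*(m^2 + 2*m - 3) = (m - 1)*(m + 1)^2*(m + 3)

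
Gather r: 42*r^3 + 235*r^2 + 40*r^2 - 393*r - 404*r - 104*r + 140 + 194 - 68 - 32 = 42*r^3 + 275*r^2 - 901*r + 234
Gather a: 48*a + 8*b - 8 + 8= 48*a + 8*b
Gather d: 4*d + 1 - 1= 4*d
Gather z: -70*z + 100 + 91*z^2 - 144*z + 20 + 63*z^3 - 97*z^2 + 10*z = 63*z^3 - 6*z^2 - 204*z + 120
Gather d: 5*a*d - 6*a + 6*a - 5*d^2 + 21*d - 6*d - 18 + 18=-5*d^2 + d*(5*a + 15)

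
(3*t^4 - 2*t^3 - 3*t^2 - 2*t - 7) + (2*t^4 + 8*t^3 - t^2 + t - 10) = 5*t^4 + 6*t^3 - 4*t^2 - t - 17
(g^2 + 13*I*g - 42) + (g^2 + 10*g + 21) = 2*g^2 + 10*g + 13*I*g - 21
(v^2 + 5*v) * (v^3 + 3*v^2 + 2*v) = v^5 + 8*v^4 + 17*v^3 + 10*v^2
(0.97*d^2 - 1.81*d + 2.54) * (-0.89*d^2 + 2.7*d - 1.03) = -0.8633*d^4 + 4.2299*d^3 - 8.1467*d^2 + 8.7223*d - 2.6162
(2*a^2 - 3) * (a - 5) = 2*a^3 - 10*a^2 - 3*a + 15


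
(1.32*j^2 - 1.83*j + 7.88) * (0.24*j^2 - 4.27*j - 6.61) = 0.3168*j^4 - 6.0756*j^3 + 0.980099999999998*j^2 - 21.5513*j - 52.0868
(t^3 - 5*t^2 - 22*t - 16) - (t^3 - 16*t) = -5*t^2 - 6*t - 16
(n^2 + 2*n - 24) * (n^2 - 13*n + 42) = n^4 - 11*n^3 - 8*n^2 + 396*n - 1008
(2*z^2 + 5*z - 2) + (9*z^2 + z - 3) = 11*z^2 + 6*z - 5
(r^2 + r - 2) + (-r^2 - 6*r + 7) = 5 - 5*r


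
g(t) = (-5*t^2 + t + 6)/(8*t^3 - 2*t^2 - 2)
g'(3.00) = 0.04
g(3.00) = -0.18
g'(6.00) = 0.02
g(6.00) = -0.10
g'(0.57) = -15.97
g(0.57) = -4.23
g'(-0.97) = -1.03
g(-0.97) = -0.03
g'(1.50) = -0.25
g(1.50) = -0.18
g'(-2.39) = 0.04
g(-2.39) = 0.20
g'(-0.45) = -4.83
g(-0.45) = -1.45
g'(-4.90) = 0.02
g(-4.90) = 0.12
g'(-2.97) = 0.04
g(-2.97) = 0.18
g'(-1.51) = -0.11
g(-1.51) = 0.20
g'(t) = (1 - 10*t)/(8*t^3 - 2*t^2 - 2) + (-24*t^2 + 4*t)*(-5*t^2 + t + 6)/(8*t^3 - 2*t^2 - 2)^2 = (-t*(6*t - 1)*(-5*t^2 + t + 6) + (10*t - 1)*(-4*t^3 + t^2 + 1)/2)/(-4*t^3 + t^2 + 1)^2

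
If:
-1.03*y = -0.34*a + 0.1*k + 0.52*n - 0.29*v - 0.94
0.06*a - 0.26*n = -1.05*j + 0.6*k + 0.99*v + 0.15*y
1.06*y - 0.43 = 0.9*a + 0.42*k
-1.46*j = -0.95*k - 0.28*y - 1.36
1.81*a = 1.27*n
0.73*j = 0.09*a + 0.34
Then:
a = 0.88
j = 0.57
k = -0.80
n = 1.26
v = 0.69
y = 0.84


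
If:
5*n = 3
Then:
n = 3/5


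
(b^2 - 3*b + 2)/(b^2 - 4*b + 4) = (b - 1)/(b - 2)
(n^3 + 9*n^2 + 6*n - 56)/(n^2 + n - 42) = (n^2 + 2*n - 8)/(n - 6)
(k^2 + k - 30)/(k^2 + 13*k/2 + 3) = 2*(k - 5)/(2*k + 1)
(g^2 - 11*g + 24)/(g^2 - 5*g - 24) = (g - 3)/(g + 3)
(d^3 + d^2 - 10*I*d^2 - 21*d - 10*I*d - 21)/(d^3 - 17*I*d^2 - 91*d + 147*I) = (d + 1)/(d - 7*I)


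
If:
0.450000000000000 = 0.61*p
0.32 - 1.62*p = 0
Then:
No Solution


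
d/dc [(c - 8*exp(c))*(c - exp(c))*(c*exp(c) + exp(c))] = ((1 - exp(c))*(c + 1)*(c - 8*exp(c)) - (c + 1)*(c - exp(c))*(8*exp(c) - 1) + (c + 2)*(c - 8*exp(c))*(c - exp(c)))*exp(c)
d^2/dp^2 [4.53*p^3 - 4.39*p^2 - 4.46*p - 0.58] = 27.18*p - 8.78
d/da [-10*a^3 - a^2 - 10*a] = -30*a^2 - 2*a - 10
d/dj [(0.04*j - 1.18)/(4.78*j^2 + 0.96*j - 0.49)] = (-0.1912*j^2 + 11.2808*j + 1.1132)/(22.8484*j^4 + 9.1776*j^3 - 3.7628*j^2 - 0.9408*j + 0.2401)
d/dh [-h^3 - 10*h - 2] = -3*h^2 - 10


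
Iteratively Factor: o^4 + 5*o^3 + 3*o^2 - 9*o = (o + 3)*(o^3 + 2*o^2 - 3*o) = (o + 3)^2*(o^2 - o) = o*(o + 3)^2*(o - 1)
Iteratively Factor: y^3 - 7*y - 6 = (y + 1)*(y^2 - y - 6) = (y - 3)*(y + 1)*(y + 2)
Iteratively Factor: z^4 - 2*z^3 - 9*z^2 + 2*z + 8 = (z - 4)*(z^3 + 2*z^2 - z - 2) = (z - 4)*(z + 2)*(z^2 - 1) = (z - 4)*(z + 1)*(z + 2)*(z - 1)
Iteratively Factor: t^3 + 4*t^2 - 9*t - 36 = (t + 4)*(t^2 - 9) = (t - 3)*(t + 4)*(t + 3)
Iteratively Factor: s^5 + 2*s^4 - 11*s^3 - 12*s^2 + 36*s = (s - 2)*(s^4 + 4*s^3 - 3*s^2 - 18*s) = (s - 2)*(s + 3)*(s^3 + s^2 - 6*s) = (s - 2)^2*(s + 3)*(s^2 + 3*s) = (s - 2)^2*(s + 3)^2*(s)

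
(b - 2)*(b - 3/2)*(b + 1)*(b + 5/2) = b^4 - 27*b^2/4 + 7*b/4 + 15/2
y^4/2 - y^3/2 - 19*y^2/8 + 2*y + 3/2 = (y/2 + 1/4)*(y - 2)*(y - 3/2)*(y + 2)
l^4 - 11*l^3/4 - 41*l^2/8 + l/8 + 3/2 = (l - 4)*(l - 1/2)*(l + 3/4)*(l + 1)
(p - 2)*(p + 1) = p^2 - p - 2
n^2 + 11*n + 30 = (n + 5)*(n + 6)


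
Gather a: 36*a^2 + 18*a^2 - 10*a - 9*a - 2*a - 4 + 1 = 54*a^2 - 21*a - 3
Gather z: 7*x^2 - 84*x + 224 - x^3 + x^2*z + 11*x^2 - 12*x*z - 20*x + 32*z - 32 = -x^3 + 18*x^2 - 104*x + z*(x^2 - 12*x + 32) + 192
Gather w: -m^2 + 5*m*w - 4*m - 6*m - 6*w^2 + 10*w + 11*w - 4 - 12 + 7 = -m^2 - 10*m - 6*w^2 + w*(5*m + 21) - 9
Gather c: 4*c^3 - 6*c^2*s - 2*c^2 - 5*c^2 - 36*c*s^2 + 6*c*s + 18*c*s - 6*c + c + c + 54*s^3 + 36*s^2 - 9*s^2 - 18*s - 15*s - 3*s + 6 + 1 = 4*c^3 + c^2*(-6*s - 7) + c*(-36*s^2 + 24*s - 4) + 54*s^3 + 27*s^2 - 36*s + 7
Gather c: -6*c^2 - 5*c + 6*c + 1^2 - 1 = -6*c^2 + c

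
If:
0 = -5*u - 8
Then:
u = -8/5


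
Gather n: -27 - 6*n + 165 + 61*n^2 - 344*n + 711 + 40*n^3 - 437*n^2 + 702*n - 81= 40*n^3 - 376*n^2 + 352*n + 768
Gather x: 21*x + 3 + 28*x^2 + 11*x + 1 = 28*x^2 + 32*x + 4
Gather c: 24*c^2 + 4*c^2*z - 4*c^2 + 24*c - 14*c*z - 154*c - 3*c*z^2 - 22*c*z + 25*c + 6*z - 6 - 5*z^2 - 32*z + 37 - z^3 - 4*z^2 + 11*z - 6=c^2*(4*z + 20) + c*(-3*z^2 - 36*z - 105) - z^3 - 9*z^2 - 15*z + 25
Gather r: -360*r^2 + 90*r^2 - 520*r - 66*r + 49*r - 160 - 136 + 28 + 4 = -270*r^2 - 537*r - 264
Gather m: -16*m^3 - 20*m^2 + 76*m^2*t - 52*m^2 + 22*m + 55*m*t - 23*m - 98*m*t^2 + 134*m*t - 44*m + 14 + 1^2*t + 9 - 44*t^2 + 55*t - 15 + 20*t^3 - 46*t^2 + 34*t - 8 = -16*m^3 + m^2*(76*t - 72) + m*(-98*t^2 + 189*t - 45) + 20*t^3 - 90*t^2 + 90*t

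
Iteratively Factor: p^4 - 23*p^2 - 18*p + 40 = (p - 1)*(p^3 + p^2 - 22*p - 40) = (p - 5)*(p - 1)*(p^2 + 6*p + 8) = (p - 5)*(p - 1)*(p + 2)*(p + 4)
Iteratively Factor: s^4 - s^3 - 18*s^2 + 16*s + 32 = (s - 2)*(s^3 + s^2 - 16*s - 16) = (s - 4)*(s - 2)*(s^2 + 5*s + 4) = (s - 4)*(s - 2)*(s + 1)*(s + 4)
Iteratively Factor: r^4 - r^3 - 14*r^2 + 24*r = (r - 2)*(r^3 + r^2 - 12*r) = (r - 3)*(r - 2)*(r^2 + 4*r) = (r - 3)*(r - 2)*(r + 4)*(r)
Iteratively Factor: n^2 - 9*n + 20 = (n - 4)*(n - 5)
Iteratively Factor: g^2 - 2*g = (g)*(g - 2)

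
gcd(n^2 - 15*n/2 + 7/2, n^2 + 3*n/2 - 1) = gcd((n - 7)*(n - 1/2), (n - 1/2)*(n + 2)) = n - 1/2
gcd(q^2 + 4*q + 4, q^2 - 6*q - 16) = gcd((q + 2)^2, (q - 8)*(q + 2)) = q + 2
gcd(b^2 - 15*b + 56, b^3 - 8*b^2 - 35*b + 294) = b - 7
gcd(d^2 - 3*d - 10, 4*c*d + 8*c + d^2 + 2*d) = d + 2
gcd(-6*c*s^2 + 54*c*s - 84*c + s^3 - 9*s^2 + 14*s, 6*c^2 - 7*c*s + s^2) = -6*c + s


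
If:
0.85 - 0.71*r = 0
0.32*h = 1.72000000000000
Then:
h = 5.38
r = 1.20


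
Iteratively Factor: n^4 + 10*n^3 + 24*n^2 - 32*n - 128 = (n + 4)*(n^3 + 6*n^2 - 32) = (n - 2)*(n + 4)*(n^2 + 8*n + 16) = (n - 2)*(n + 4)^2*(n + 4)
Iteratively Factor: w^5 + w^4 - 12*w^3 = (w)*(w^4 + w^3 - 12*w^2) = w^2*(w^3 + w^2 - 12*w) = w^2*(w + 4)*(w^2 - 3*w) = w^3*(w + 4)*(w - 3)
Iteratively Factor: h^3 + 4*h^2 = (h)*(h^2 + 4*h) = h^2*(h + 4)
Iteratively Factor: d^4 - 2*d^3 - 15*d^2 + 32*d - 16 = (d + 4)*(d^3 - 6*d^2 + 9*d - 4) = (d - 4)*(d + 4)*(d^2 - 2*d + 1) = (d - 4)*(d - 1)*(d + 4)*(d - 1)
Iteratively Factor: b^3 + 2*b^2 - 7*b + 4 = (b + 4)*(b^2 - 2*b + 1) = (b - 1)*(b + 4)*(b - 1)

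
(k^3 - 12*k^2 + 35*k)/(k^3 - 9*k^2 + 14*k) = (k - 5)/(k - 2)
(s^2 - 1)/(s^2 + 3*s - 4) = (s + 1)/(s + 4)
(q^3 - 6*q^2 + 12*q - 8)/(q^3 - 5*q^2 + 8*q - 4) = (q - 2)/(q - 1)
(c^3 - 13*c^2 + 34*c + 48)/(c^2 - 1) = (c^2 - 14*c + 48)/(c - 1)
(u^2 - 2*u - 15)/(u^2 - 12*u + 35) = (u + 3)/(u - 7)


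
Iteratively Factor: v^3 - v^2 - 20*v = (v)*(v^2 - v - 20) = v*(v + 4)*(v - 5)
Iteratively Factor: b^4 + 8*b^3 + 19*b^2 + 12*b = (b + 3)*(b^3 + 5*b^2 + 4*b) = (b + 3)*(b + 4)*(b^2 + b) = (b + 1)*(b + 3)*(b + 4)*(b)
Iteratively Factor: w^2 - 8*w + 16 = (w - 4)*(w - 4)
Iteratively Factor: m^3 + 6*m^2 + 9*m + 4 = (m + 4)*(m^2 + 2*m + 1) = (m + 1)*(m + 4)*(m + 1)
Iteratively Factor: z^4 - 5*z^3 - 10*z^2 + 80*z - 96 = (z - 2)*(z^3 - 3*z^2 - 16*z + 48) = (z - 3)*(z - 2)*(z^2 - 16) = (z - 3)*(z - 2)*(z + 4)*(z - 4)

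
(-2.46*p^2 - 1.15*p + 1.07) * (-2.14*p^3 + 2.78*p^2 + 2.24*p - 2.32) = 5.2644*p^5 - 4.3778*p^4 - 10.9972*p^3 + 6.1058*p^2 + 5.0648*p - 2.4824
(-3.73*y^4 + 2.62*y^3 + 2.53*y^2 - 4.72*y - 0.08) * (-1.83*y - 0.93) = 6.8259*y^5 - 1.3257*y^4 - 7.0665*y^3 + 6.2847*y^2 + 4.536*y + 0.0744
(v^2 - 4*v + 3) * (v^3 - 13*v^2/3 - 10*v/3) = v^5 - 25*v^4/3 + 17*v^3 + v^2/3 - 10*v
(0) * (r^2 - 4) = 0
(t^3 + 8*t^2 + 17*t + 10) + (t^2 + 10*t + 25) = t^3 + 9*t^2 + 27*t + 35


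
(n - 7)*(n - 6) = n^2 - 13*n + 42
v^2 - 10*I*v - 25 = (v - 5*I)^2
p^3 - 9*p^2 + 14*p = p*(p - 7)*(p - 2)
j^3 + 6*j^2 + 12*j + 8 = (j + 2)^3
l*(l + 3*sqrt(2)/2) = l^2 + 3*sqrt(2)*l/2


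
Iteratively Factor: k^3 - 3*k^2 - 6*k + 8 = (k + 2)*(k^2 - 5*k + 4) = (k - 1)*(k + 2)*(k - 4)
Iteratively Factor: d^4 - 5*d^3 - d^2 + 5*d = (d - 1)*(d^3 - 4*d^2 - 5*d) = (d - 1)*(d + 1)*(d^2 - 5*d) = d*(d - 1)*(d + 1)*(d - 5)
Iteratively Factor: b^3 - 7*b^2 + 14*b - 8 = (b - 2)*(b^2 - 5*b + 4) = (b - 2)*(b - 1)*(b - 4)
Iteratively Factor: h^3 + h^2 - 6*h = (h + 3)*(h^2 - 2*h) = (h - 2)*(h + 3)*(h)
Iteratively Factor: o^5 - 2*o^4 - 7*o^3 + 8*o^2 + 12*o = (o - 2)*(o^4 - 7*o^2 - 6*o) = (o - 2)*(o + 2)*(o^3 - 2*o^2 - 3*o) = (o - 2)*(o + 1)*(o + 2)*(o^2 - 3*o) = o*(o - 2)*(o + 1)*(o + 2)*(o - 3)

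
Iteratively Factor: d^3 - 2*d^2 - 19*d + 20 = (d + 4)*(d^2 - 6*d + 5) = (d - 1)*(d + 4)*(d - 5)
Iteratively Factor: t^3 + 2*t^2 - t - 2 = (t - 1)*(t^2 + 3*t + 2) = (t - 1)*(t + 2)*(t + 1)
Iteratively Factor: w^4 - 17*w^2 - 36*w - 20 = (w + 2)*(w^3 - 2*w^2 - 13*w - 10) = (w + 1)*(w + 2)*(w^2 - 3*w - 10) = (w - 5)*(w + 1)*(w + 2)*(w + 2)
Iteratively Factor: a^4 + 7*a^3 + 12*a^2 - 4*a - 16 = (a + 2)*(a^3 + 5*a^2 + 2*a - 8) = (a + 2)*(a + 4)*(a^2 + a - 2) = (a + 2)^2*(a + 4)*(a - 1)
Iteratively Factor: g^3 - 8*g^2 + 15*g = (g)*(g^2 - 8*g + 15) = g*(g - 3)*(g - 5)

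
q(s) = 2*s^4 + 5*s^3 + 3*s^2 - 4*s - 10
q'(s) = 8*s^3 + 15*s^2 + 6*s - 4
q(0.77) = -8.32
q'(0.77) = 13.17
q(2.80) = 235.01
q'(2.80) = 306.02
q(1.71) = 34.03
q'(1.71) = 90.12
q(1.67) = 30.53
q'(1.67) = 85.11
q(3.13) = 352.15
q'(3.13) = 407.05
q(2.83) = 244.32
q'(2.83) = 314.43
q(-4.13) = 287.34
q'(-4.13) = -336.49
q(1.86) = 49.05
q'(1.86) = 110.53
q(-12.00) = 33302.00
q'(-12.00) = -11740.00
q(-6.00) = 1634.00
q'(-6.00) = -1228.00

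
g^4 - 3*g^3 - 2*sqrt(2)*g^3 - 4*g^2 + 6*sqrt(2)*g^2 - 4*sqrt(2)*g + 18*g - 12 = (g - 2)*(g - 1)*(g - 3*sqrt(2))*(g + sqrt(2))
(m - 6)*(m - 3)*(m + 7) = m^3 - 2*m^2 - 45*m + 126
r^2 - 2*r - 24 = (r - 6)*(r + 4)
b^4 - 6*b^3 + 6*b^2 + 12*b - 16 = (b - 4)*(b - 2)*(b - sqrt(2))*(b + sqrt(2))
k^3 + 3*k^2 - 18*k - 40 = (k - 4)*(k + 2)*(k + 5)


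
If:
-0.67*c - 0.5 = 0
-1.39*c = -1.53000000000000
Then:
No Solution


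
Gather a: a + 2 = a + 2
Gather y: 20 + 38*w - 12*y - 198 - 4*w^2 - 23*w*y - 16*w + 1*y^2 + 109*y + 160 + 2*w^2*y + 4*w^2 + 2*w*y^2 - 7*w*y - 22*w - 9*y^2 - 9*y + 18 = y^2*(2*w - 8) + y*(2*w^2 - 30*w + 88)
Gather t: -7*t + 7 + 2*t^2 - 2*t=2*t^2 - 9*t + 7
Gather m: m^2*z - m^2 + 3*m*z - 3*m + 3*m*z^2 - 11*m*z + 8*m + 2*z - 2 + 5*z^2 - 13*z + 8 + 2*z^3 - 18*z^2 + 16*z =m^2*(z - 1) + m*(3*z^2 - 8*z + 5) + 2*z^3 - 13*z^2 + 5*z + 6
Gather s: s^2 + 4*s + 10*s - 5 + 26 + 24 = s^2 + 14*s + 45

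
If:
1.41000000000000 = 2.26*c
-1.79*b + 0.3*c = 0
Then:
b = 0.10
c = 0.62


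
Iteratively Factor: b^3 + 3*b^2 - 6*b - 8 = (b + 4)*(b^2 - b - 2) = (b - 2)*(b + 4)*(b + 1)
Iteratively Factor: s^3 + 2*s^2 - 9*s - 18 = (s - 3)*(s^2 + 5*s + 6) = (s - 3)*(s + 3)*(s + 2)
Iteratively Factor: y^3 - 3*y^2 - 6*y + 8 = (y - 1)*(y^2 - 2*y - 8) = (y - 4)*(y - 1)*(y + 2)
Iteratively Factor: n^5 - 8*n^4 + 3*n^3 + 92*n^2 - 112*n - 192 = (n - 4)*(n^4 - 4*n^3 - 13*n^2 + 40*n + 48) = (n - 4)*(n + 3)*(n^3 - 7*n^2 + 8*n + 16) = (n - 4)^2*(n + 3)*(n^2 - 3*n - 4) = (n - 4)^2*(n + 1)*(n + 3)*(n - 4)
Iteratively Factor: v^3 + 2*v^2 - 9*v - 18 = (v + 2)*(v^2 - 9) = (v + 2)*(v + 3)*(v - 3)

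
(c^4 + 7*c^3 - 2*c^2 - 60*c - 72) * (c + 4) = c^5 + 11*c^4 + 26*c^3 - 68*c^2 - 312*c - 288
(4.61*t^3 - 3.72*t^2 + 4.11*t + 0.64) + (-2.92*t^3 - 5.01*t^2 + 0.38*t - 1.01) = 1.69*t^3 - 8.73*t^2 + 4.49*t - 0.37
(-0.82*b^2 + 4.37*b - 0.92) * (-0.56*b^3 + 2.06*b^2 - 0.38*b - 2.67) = 0.4592*b^5 - 4.1364*b^4 + 9.829*b^3 - 1.3664*b^2 - 11.3183*b + 2.4564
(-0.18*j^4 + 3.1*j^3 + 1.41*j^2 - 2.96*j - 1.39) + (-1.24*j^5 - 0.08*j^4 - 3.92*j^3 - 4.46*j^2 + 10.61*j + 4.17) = -1.24*j^5 - 0.26*j^4 - 0.82*j^3 - 3.05*j^2 + 7.65*j + 2.78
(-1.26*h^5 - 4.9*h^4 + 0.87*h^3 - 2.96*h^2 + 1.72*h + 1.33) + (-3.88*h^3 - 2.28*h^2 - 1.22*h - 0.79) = -1.26*h^5 - 4.9*h^4 - 3.01*h^3 - 5.24*h^2 + 0.5*h + 0.54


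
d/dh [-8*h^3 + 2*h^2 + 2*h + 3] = -24*h^2 + 4*h + 2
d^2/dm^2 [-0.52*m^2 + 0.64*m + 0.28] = -1.04000000000000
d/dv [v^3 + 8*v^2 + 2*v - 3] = 3*v^2 + 16*v + 2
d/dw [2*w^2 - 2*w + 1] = 4*w - 2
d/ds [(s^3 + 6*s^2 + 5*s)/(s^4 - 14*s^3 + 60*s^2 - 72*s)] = (-s^3 - 18*s^2 + 21*s + 122)/(s^5 - 22*s^4 + 184*s^3 - 720*s^2 + 1296*s - 864)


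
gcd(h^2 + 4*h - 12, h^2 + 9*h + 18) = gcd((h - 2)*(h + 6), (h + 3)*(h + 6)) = h + 6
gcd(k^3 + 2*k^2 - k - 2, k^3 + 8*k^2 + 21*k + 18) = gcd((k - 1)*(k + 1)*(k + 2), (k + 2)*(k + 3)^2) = k + 2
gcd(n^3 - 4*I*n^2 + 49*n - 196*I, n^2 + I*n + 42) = n + 7*I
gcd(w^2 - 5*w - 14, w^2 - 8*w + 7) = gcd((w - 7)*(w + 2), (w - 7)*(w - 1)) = w - 7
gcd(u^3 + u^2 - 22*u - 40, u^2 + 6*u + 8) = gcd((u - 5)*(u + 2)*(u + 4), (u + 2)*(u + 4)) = u^2 + 6*u + 8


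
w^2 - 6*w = w*(w - 6)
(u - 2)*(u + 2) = u^2 - 4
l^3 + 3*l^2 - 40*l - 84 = (l - 6)*(l + 2)*(l + 7)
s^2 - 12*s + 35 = (s - 7)*(s - 5)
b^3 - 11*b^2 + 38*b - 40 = (b - 5)*(b - 4)*(b - 2)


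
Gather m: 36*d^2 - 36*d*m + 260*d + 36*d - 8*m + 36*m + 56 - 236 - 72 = 36*d^2 + 296*d + m*(28 - 36*d) - 252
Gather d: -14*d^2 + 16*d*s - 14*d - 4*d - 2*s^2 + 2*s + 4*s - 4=-14*d^2 + d*(16*s - 18) - 2*s^2 + 6*s - 4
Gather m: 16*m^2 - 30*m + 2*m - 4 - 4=16*m^2 - 28*m - 8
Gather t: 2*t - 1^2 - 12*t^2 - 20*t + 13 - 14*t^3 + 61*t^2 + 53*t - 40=-14*t^3 + 49*t^2 + 35*t - 28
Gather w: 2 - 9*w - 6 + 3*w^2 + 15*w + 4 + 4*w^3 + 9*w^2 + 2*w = 4*w^3 + 12*w^2 + 8*w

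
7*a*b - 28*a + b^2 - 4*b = (7*a + b)*(b - 4)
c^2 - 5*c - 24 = (c - 8)*(c + 3)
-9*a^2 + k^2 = (-3*a + k)*(3*a + k)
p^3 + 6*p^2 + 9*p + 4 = (p + 1)^2*(p + 4)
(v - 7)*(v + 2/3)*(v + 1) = v^3 - 16*v^2/3 - 11*v - 14/3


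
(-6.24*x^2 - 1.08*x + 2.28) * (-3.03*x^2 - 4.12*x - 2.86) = 18.9072*x^4 + 28.9812*x^3 + 15.3876*x^2 - 6.3048*x - 6.5208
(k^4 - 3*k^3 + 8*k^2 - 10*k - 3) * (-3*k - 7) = -3*k^5 + 2*k^4 - 3*k^3 - 26*k^2 + 79*k + 21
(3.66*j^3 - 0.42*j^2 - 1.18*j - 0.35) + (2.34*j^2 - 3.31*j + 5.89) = 3.66*j^3 + 1.92*j^2 - 4.49*j + 5.54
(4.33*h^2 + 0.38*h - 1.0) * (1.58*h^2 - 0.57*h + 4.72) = 6.8414*h^4 - 1.8677*h^3 + 18.641*h^2 + 2.3636*h - 4.72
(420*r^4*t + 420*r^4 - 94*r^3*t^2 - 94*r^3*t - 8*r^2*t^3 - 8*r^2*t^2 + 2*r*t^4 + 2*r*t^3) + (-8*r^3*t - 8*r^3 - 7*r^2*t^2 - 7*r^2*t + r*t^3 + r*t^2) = 420*r^4*t + 420*r^4 - 94*r^3*t^2 - 102*r^3*t - 8*r^3 - 8*r^2*t^3 - 15*r^2*t^2 - 7*r^2*t + 2*r*t^4 + 3*r*t^3 + r*t^2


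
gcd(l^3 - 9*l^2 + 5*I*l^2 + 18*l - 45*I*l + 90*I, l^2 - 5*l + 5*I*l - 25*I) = l + 5*I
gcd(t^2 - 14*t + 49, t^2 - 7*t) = t - 7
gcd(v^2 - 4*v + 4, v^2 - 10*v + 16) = v - 2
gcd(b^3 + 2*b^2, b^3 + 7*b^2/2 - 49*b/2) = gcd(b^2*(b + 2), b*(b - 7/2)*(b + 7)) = b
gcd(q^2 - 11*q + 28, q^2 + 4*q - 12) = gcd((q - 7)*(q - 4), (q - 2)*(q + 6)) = 1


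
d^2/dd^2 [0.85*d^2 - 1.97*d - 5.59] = 1.70000000000000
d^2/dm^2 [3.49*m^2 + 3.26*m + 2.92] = 6.98000000000000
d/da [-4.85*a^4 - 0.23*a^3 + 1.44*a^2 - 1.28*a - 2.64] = -19.4*a^3 - 0.69*a^2 + 2.88*a - 1.28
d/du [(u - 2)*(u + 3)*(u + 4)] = 3*u^2 + 10*u - 2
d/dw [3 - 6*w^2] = -12*w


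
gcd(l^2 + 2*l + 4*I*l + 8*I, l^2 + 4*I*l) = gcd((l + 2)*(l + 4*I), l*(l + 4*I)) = l + 4*I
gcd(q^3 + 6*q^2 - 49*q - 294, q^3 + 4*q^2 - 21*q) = q + 7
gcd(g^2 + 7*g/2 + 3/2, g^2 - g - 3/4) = g + 1/2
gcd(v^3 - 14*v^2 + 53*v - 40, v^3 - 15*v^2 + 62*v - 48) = v^2 - 9*v + 8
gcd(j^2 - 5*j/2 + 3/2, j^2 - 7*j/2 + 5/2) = j - 1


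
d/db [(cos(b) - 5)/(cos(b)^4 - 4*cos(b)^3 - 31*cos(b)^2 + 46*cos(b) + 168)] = (3*sin(b)^4 - 35*sin(b)^2 + 289*cos(b) - 7*cos(3*b) - 366)*sin(b)/((cos(b) - 7)^2*(cos(b) - 3)^2*(cos(b) + 2)^2*(cos(b) + 4)^2)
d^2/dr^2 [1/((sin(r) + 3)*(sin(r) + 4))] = (-4*sin(r)^4 - 21*sin(r)^3 + 5*sin(r)^2 + 126*sin(r) + 74)/((sin(r) + 3)^3*(sin(r) + 4)^3)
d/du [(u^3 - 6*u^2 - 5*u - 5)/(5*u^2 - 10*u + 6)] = (5*u^4 - 20*u^3 + 103*u^2 - 22*u - 80)/(25*u^4 - 100*u^3 + 160*u^2 - 120*u + 36)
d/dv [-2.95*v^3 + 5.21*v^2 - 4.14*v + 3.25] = -8.85*v^2 + 10.42*v - 4.14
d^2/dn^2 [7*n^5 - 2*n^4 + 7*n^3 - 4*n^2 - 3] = 140*n^3 - 24*n^2 + 42*n - 8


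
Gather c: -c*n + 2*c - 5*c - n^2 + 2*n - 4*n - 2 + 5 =c*(-n - 3) - n^2 - 2*n + 3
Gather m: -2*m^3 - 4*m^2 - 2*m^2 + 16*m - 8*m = -2*m^3 - 6*m^2 + 8*m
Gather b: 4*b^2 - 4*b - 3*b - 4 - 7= 4*b^2 - 7*b - 11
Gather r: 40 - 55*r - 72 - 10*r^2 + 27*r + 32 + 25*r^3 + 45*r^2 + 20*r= 25*r^3 + 35*r^2 - 8*r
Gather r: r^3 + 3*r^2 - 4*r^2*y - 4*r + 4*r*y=r^3 + r^2*(3 - 4*y) + r*(4*y - 4)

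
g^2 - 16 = (g - 4)*(g + 4)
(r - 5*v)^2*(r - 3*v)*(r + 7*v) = r^4 - 6*r^3*v - 36*r^2*v^2 + 310*r*v^3 - 525*v^4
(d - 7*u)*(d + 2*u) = d^2 - 5*d*u - 14*u^2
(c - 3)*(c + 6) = c^2 + 3*c - 18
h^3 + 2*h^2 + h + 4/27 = (h + 1/3)^2*(h + 4/3)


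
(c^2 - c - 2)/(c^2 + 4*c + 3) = (c - 2)/(c + 3)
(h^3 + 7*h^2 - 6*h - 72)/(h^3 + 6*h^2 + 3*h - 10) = (h^3 + 7*h^2 - 6*h - 72)/(h^3 + 6*h^2 + 3*h - 10)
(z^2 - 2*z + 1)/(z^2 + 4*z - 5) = (z - 1)/(z + 5)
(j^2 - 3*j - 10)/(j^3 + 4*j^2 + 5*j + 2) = (j - 5)/(j^2 + 2*j + 1)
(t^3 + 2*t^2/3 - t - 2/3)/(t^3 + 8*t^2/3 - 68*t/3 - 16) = (t^2 - 1)/(t^2 + 2*t - 24)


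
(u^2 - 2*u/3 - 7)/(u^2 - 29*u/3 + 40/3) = (3*u^2 - 2*u - 21)/(3*u^2 - 29*u + 40)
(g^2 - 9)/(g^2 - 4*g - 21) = (g - 3)/(g - 7)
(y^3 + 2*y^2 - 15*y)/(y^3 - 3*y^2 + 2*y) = (y^2 + 2*y - 15)/(y^2 - 3*y + 2)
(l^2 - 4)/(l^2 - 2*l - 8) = (l - 2)/(l - 4)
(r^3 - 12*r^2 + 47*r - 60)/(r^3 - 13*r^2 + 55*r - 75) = (r - 4)/(r - 5)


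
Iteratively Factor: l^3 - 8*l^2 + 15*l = (l)*(l^2 - 8*l + 15) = l*(l - 5)*(l - 3)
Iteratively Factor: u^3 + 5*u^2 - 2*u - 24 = (u - 2)*(u^2 + 7*u + 12) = (u - 2)*(u + 3)*(u + 4)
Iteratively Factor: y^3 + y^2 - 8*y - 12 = (y + 2)*(y^2 - y - 6) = (y + 2)^2*(y - 3)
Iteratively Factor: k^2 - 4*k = (k)*(k - 4)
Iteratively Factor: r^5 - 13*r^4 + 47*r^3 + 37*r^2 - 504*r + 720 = (r - 5)*(r^4 - 8*r^3 + 7*r^2 + 72*r - 144) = (r - 5)*(r + 3)*(r^3 - 11*r^2 + 40*r - 48) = (r - 5)*(r - 3)*(r + 3)*(r^2 - 8*r + 16) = (r - 5)*(r - 4)*(r - 3)*(r + 3)*(r - 4)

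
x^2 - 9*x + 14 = (x - 7)*(x - 2)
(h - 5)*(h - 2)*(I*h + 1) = I*h^3 + h^2 - 7*I*h^2 - 7*h + 10*I*h + 10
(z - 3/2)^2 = z^2 - 3*z + 9/4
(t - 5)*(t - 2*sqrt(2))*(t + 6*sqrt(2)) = t^3 - 5*t^2 + 4*sqrt(2)*t^2 - 20*sqrt(2)*t - 24*t + 120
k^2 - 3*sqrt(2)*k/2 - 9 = (k - 3*sqrt(2))*(k + 3*sqrt(2)/2)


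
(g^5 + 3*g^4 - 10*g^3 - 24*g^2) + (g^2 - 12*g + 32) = g^5 + 3*g^4 - 10*g^3 - 23*g^2 - 12*g + 32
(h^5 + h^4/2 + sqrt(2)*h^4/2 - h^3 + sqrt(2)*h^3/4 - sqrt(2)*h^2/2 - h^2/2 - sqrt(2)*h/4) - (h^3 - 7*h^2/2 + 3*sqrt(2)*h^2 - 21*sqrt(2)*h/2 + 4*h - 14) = h^5 + h^4/2 + sqrt(2)*h^4/2 - 2*h^3 + sqrt(2)*h^3/4 - 7*sqrt(2)*h^2/2 + 3*h^2 - 4*h + 41*sqrt(2)*h/4 + 14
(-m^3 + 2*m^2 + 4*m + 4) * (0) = 0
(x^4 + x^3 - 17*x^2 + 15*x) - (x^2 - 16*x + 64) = x^4 + x^3 - 18*x^2 + 31*x - 64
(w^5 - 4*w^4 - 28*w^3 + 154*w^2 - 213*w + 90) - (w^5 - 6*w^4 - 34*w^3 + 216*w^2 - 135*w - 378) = 2*w^4 + 6*w^3 - 62*w^2 - 78*w + 468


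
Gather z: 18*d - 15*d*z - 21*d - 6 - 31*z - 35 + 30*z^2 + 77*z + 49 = -3*d + 30*z^2 + z*(46 - 15*d) + 8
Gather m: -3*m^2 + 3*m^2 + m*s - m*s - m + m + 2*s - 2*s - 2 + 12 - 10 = 0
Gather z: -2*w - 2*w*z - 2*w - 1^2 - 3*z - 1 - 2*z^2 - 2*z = -4*w - 2*z^2 + z*(-2*w - 5) - 2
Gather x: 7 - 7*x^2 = 7 - 7*x^2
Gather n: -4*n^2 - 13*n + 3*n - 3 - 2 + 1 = -4*n^2 - 10*n - 4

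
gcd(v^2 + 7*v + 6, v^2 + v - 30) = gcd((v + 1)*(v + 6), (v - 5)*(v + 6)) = v + 6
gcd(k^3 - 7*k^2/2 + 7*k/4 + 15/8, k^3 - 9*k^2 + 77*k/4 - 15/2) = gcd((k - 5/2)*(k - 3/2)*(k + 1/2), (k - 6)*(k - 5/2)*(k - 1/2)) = k - 5/2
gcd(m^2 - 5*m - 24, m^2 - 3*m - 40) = m - 8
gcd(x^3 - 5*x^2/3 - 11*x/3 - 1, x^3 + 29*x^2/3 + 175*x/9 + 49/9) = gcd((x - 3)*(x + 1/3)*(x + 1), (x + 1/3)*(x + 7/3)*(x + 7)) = x + 1/3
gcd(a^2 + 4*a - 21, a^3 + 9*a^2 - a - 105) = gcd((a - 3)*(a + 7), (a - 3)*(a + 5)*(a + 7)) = a^2 + 4*a - 21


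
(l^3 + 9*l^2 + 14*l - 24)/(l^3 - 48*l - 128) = (l^2 + 5*l - 6)/(l^2 - 4*l - 32)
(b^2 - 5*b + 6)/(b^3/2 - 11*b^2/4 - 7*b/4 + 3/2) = 4*(b^2 - 5*b + 6)/(2*b^3 - 11*b^2 - 7*b + 6)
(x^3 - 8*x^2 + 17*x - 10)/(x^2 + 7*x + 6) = (x^3 - 8*x^2 + 17*x - 10)/(x^2 + 7*x + 6)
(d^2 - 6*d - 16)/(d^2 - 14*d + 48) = (d + 2)/(d - 6)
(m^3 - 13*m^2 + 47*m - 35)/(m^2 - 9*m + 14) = (m^2 - 6*m + 5)/(m - 2)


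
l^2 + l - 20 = (l - 4)*(l + 5)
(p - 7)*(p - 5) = p^2 - 12*p + 35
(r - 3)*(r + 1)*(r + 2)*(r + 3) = r^4 + 3*r^3 - 7*r^2 - 27*r - 18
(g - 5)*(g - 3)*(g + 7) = g^3 - g^2 - 41*g + 105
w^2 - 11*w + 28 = (w - 7)*(w - 4)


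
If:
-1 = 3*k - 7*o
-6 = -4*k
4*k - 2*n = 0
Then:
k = 3/2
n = 3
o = 11/14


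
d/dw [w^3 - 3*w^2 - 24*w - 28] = 3*w^2 - 6*w - 24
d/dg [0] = 0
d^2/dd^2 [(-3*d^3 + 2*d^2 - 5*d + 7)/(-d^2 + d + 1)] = 6*(3*d^3 - 6*d^2 + 15*d - 7)/(d^6 - 3*d^5 + 5*d^3 - 3*d - 1)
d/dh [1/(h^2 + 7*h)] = (-2*h - 7)/(h^2*(h + 7)^2)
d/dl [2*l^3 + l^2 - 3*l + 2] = 6*l^2 + 2*l - 3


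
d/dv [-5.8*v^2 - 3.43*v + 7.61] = -11.6*v - 3.43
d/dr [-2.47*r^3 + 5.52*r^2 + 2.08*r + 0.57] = -7.41*r^2 + 11.04*r + 2.08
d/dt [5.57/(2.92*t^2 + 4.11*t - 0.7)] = (-32.5288*t - 22.8927)/(2.92*t^2 + 4.11*t - 0.7)^2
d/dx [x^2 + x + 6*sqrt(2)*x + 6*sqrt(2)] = 2*x + 1 + 6*sqrt(2)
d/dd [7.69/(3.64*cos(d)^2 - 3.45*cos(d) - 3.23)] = (55.9832*cos(d) - 26.5305)*sin(d)/(-3.64*cos(d)^2 + 3.45*cos(d) + 3.23)^2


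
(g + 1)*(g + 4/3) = g^2 + 7*g/3 + 4/3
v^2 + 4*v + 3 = (v + 1)*(v + 3)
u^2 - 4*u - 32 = (u - 8)*(u + 4)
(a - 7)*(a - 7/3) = a^2 - 28*a/3 + 49/3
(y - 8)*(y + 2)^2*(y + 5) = y^4 + y^3 - 48*y^2 - 172*y - 160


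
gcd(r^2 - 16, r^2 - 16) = r^2 - 16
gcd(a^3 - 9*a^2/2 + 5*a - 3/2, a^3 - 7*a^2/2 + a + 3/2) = a^2 - 4*a + 3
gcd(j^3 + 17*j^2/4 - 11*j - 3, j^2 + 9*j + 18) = j + 6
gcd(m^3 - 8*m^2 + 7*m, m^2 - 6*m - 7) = m - 7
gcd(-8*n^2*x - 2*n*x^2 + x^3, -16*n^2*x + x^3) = -4*n*x + x^2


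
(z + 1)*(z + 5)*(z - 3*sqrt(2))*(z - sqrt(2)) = z^4 - 4*sqrt(2)*z^3 + 6*z^3 - 24*sqrt(2)*z^2 + 11*z^2 - 20*sqrt(2)*z + 36*z + 30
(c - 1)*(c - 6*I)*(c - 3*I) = c^3 - c^2 - 9*I*c^2 - 18*c + 9*I*c + 18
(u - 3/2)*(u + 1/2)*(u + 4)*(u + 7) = u^4 + 10*u^3 + 65*u^2/4 - 145*u/4 - 21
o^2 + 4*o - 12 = (o - 2)*(o + 6)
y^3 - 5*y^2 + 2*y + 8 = (y - 4)*(y - 2)*(y + 1)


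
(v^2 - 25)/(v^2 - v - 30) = (v - 5)/(v - 6)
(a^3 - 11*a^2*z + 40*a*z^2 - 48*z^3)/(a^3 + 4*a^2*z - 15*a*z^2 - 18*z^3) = (a^2 - 8*a*z + 16*z^2)/(a^2 + 7*a*z + 6*z^2)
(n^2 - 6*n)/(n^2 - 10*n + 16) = n*(n - 6)/(n^2 - 10*n + 16)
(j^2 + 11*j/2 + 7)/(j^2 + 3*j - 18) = (j^2 + 11*j/2 + 7)/(j^2 + 3*j - 18)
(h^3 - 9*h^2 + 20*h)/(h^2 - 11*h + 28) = h*(h - 5)/(h - 7)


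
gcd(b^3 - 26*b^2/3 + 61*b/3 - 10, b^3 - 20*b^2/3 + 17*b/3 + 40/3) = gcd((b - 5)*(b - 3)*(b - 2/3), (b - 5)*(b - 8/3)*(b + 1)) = b - 5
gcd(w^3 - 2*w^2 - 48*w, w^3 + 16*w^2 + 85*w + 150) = w + 6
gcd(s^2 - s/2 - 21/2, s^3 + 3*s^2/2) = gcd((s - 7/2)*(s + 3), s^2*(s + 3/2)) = 1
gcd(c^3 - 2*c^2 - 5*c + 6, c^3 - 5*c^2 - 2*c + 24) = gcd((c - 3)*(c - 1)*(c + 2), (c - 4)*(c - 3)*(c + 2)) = c^2 - c - 6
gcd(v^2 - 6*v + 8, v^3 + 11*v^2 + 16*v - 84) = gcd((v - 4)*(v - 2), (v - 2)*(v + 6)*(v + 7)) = v - 2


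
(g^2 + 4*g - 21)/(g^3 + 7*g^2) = (g - 3)/g^2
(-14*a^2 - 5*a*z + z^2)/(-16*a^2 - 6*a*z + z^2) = (-7*a + z)/(-8*a + z)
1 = 1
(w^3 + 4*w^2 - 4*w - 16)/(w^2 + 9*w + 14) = (w^2 + 2*w - 8)/(w + 7)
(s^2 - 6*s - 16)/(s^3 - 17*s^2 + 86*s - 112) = (s + 2)/(s^2 - 9*s + 14)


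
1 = 1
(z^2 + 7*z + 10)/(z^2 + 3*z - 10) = (z + 2)/(z - 2)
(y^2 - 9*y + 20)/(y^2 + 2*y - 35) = (y - 4)/(y + 7)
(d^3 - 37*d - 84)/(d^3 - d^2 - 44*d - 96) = (d - 7)/(d - 8)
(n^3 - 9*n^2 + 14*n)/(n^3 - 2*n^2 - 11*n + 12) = n*(n^2 - 9*n + 14)/(n^3 - 2*n^2 - 11*n + 12)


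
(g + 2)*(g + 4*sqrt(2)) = g^2 + 2*g + 4*sqrt(2)*g + 8*sqrt(2)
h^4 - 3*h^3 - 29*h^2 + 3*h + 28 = (h - 7)*(h - 1)*(h + 1)*(h + 4)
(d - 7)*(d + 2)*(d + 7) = d^3 + 2*d^2 - 49*d - 98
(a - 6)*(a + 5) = a^2 - a - 30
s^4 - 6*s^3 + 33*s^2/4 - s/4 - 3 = (s - 4)*(s - 3/2)*(s - 1)*(s + 1/2)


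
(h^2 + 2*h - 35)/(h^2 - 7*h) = (h^2 + 2*h - 35)/(h*(h - 7))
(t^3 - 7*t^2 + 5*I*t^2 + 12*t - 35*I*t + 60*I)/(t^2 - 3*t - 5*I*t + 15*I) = (t^2 + t*(-4 + 5*I) - 20*I)/(t - 5*I)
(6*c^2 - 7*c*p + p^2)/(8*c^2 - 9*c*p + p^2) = (-6*c + p)/(-8*c + p)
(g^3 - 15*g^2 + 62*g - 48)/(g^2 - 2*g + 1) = (g^2 - 14*g + 48)/(g - 1)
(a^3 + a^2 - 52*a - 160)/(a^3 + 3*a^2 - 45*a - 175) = (a^2 - 4*a - 32)/(a^2 - 2*a - 35)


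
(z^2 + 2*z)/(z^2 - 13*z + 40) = z*(z + 2)/(z^2 - 13*z + 40)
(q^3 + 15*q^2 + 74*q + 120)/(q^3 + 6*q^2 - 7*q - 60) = (q + 6)/(q - 3)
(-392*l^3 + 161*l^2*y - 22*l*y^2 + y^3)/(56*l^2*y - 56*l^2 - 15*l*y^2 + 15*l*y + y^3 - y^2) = (-7*l + y)/(y - 1)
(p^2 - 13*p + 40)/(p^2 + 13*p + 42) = (p^2 - 13*p + 40)/(p^2 + 13*p + 42)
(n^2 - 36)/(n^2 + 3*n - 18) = (n - 6)/(n - 3)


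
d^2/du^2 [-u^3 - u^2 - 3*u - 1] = -6*u - 2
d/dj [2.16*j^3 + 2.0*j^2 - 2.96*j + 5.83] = 6.48*j^2 + 4.0*j - 2.96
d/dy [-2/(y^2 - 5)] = 4*y/(y^2 - 5)^2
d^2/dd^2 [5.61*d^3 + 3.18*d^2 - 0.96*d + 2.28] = 33.66*d + 6.36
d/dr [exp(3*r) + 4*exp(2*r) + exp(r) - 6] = (3*exp(2*r) + 8*exp(r) + 1)*exp(r)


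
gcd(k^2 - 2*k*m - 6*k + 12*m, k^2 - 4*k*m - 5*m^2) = 1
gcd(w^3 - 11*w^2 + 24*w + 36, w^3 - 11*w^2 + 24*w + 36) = w^3 - 11*w^2 + 24*w + 36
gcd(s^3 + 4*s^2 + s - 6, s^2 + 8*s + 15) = s + 3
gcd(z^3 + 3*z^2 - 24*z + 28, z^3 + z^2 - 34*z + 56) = z^2 + 5*z - 14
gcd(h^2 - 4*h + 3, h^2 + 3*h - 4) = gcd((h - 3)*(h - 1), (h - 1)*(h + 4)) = h - 1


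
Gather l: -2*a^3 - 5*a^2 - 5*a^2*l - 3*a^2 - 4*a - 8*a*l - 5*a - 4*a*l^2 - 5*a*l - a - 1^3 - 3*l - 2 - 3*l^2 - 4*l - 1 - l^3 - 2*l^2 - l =-2*a^3 - 8*a^2 - 10*a - l^3 + l^2*(-4*a - 5) + l*(-5*a^2 - 13*a - 8) - 4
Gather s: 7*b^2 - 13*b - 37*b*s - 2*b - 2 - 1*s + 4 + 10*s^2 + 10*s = 7*b^2 - 15*b + 10*s^2 + s*(9 - 37*b) + 2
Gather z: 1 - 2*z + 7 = 8 - 2*z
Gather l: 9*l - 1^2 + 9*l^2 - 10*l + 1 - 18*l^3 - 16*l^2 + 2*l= -18*l^3 - 7*l^2 + l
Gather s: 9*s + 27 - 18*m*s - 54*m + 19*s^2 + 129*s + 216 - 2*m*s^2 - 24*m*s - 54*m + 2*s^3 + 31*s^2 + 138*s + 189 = -108*m + 2*s^3 + s^2*(50 - 2*m) + s*(276 - 42*m) + 432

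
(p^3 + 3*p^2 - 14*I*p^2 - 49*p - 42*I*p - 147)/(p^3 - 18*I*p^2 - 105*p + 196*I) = (p + 3)/(p - 4*I)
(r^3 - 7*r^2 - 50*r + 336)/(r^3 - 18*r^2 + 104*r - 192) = (r + 7)/(r - 4)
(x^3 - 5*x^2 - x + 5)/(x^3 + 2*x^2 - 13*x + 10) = (x^2 - 4*x - 5)/(x^2 + 3*x - 10)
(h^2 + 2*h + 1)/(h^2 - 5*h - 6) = (h + 1)/(h - 6)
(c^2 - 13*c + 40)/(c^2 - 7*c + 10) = (c - 8)/(c - 2)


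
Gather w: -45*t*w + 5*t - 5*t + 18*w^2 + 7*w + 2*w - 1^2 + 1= 18*w^2 + w*(9 - 45*t)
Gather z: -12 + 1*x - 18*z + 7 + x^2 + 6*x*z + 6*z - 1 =x^2 + x + z*(6*x - 12) - 6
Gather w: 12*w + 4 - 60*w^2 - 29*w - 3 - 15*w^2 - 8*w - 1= -75*w^2 - 25*w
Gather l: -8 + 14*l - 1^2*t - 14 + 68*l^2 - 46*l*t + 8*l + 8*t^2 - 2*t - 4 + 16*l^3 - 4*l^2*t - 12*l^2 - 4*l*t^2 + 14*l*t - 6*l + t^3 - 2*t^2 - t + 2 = 16*l^3 + l^2*(56 - 4*t) + l*(-4*t^2 - 32*t + 16) + t^3 + 6*t^2 - 4*t - 24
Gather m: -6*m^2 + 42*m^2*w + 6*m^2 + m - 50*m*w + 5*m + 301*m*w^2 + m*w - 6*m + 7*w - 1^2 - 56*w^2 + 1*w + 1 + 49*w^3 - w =42*m^2*w + m*(301*w^2 - 49*w) + 49*w^3 - 56*w^2 + 7*w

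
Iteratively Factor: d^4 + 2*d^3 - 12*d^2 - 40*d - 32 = (d + 2)*(d^3 - 12*d - 16) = (d - 4)*(d + 2)*(d^2 + 4*d + 4) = (d - 4)*(d + 2)^2*(d + 2)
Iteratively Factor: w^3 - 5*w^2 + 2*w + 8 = (w + 1)*(w^2 - 6*w + 8) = (w - 4)*(w + 1)*(w - 2)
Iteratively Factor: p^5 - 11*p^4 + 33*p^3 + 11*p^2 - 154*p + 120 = (p + 2)*(p^4 - 13*p^3 + 59*p^2 - 107*p + 60) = (p - 5)*(p + 2)*(p^3 - 8*p^2 + 19*p - 12) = (p - 5)*(p - 1)*(p + 2)*(p^2 - 7*p + 12) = (p - 5)*(p - 3)*(p - 1)*(p + 2)*(p - 4)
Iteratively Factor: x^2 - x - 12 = (x - 4)*(x + 3)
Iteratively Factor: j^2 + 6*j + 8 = (j + 2)*(j + 4)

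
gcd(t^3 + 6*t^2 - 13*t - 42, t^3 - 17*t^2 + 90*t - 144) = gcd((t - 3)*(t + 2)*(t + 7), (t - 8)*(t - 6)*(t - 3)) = t - 3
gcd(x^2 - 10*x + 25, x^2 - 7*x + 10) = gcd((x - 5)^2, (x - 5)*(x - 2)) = x - 5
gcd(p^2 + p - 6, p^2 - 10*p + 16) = p - 2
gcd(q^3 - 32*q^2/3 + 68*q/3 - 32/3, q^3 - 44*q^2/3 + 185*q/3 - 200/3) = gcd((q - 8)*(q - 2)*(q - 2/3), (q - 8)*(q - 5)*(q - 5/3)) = q - 8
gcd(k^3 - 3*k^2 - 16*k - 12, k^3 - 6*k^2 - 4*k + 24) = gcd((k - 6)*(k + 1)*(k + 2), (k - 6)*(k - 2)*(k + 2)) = k^2 - 4*k - 12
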